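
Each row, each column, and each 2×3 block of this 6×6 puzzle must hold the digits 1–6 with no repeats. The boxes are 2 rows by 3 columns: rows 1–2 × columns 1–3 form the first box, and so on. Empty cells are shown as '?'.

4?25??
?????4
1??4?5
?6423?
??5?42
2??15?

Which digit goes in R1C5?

1

R3C3 = 3 (sole candidate).
R3C5 = 6 (sole candidate).
R4C1 = 5 (sole candidate).
R4C6 = 1 (sole candidate).
R6C3 = 6 (sole candidate).
R6C6 = 3 (sole candidate).
R1C5 = 1: row 1 has {2,4,5}; col 5 has {3,4,5,6}; box has {4,5} → only 1 remains.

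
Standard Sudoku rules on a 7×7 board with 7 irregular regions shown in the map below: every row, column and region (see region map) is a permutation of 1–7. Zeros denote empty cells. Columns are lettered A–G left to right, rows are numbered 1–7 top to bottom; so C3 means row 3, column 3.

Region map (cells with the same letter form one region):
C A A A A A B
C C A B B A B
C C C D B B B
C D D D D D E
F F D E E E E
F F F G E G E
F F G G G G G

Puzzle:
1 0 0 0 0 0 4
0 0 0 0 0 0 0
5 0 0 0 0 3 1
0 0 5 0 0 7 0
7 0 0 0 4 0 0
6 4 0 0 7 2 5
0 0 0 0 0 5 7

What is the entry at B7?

F1 = 6 (sole candidate).
F5 = 1 (sole candidate).
F2 = 4 (sole candidate).
C2 = 1 (hidden single in row 2).
C6 = 3 (sole candidate).
D6 = 1 (sole candidate).
A7 = 2 (sole candidate).
B7 = 1: row 7 has {2,5,7}; col 2 has {4}; region has {2,3,4,6,7} → only 1 remains.

1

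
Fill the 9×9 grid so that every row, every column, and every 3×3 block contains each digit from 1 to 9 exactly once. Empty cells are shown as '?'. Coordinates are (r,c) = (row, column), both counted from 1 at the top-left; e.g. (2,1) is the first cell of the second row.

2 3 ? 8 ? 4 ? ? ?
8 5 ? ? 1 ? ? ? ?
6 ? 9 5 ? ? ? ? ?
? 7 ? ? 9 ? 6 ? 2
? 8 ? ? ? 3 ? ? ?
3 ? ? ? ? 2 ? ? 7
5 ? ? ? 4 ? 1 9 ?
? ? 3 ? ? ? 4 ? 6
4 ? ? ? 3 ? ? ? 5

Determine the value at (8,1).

7

(3,6) = 7: row 3 has {5,6,9}; col 6 has {2,3,4}; box has {1,4,5,8} → only 7 remains.
(4,1) = 1: row 4 has {2,6,7,9}; col 1 has {2,3,4,5,6,8}; box has {3,7,8} → only 1 remains.
(4,4) = 4: row 4 has {1,2,6,7,9}; col 4 has {5,8}; box has {2,3,9} → only 4 remains.
(5,1) = 9: row 5 has {3,8}; col 1 has {1,2,3,4,5,6,8}; box has {1,3,7,8} → only 9 remains.
(5,7) = 5: row 5 has {3,8,9}; col 7 has {1,4,6}; box has {2,6,7} → only 5 remains.
(8,1) = 7: row 8 has {3,4,6}; col 1 has {1,2,3,4,5,6,8,9}; box has {3,4,5} → only 7 remains.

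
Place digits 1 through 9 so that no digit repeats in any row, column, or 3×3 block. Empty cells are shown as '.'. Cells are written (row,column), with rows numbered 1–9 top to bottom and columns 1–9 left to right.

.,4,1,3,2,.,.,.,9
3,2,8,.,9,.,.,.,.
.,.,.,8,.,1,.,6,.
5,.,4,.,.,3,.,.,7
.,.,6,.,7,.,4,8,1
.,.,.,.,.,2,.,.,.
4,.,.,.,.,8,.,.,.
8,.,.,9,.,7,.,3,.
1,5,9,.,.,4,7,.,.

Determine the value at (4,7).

(5,4) = 5 (sole candidate).
(5,6) = 9 (sole candidate).
(8,2) = 6 (sole candidate).
(8,3) = 2 (sole candidate).
(9,8) = 2 (sole candidate).
(4,8) = 9 (sole candidate).
(5,1) = 2 (sole candidate).
(5,2) = 3 (sole candidate).
(6,3) = 7 (sole candidate).
(6,8) = 5 (sole candidate).
(7,2) = 7 (sole candidate).
(7,3) = 3 (sole candidate).
(7,8) = 1 (sole candidate).
(8,7) = 5 (sole candidate).
(8,9) = 4 (sole candidate).
(9,4) = 6 (sole candidate).
(9,5) = 3 (sole candidate).
(9,9) = 8 (sole candidate).
(1,7) = 8 (sole candidate).
(1,8) = 7 (sole candidate).
(2,7) = 1 (sole candidate).
(2,8) = 4 (sole candidate).
(2,9) = 5 (sole candidate).
(3,2) = 9 (sole candidate).
(3,3) = 5 (sole candidate).
(3,5) = 4 (sole candidate).
(4,4) = 1 (sole candidate).
(6,1) = 9 (sole candidate).
(6,4) = 4 (sole candidate).
(7,4) = 2 (sole candidate).
(7,5) = 5 (sole candidate).
(7,9) = 6 (sole candidate).
(8,5) = 1 (sole candidate).
(1,1) = 6 (sole candidate).
(1,6) = 5 (sole candidate).
(2,4) = 7 (sole candidate).
(2,6) = 6 (sole candidate).
(3,1) = 7 (sole candidate).
(4,2) = 8 (sole candidate).
(4,5) = 6 (sole candidate).
(4,7) = 2: row 4 has {1,3,4,5,6,7,8,9}; col 7 has {1,4,5,7,8}; box has {1,4,5,7,8,9} → only 2 remains.

2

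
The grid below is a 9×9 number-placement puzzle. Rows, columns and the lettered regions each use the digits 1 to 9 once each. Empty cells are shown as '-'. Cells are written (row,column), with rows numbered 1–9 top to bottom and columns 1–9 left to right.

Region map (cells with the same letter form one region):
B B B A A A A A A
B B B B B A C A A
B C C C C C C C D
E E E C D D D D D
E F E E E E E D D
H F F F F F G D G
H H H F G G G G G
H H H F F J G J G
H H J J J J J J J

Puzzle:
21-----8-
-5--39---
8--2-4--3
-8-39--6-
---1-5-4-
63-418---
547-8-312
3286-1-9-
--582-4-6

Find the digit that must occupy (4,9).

5

(2,4) = 7 (sole candidate).
(2,8) = 2 (sole candidate).
(7,4) = 9 (sole candidate).
(7,6) = 6 (sole candidate).
(9,2) = 9 (sole candidate).
(1,4) = 5 (sole candidate).
(2,1) = 4 (sole candidate).
(2,3) = 6 (sole candidate).
(2,9) = 1 (sole candidate).
(4,1) = 7 (sole candidate).
(4,6) = 2 (sole candidate).
(4,9) = 5: row 4 has {2,3,6,7,8,9}; col 9 has {1,2,3,6}; region has {2,3,4,6,9} → only 5 remains.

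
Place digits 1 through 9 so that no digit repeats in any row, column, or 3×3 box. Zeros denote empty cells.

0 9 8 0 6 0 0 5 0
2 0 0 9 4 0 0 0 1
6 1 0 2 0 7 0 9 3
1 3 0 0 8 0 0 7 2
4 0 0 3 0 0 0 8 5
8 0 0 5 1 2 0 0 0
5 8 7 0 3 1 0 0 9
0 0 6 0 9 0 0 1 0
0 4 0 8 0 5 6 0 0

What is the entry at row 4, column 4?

row 1, column 4 = 1 (sole candidate).
row 1, column 6 = 3 (sole candidate).
row 2, column 6 = 8 (sole candidate).
row 2, column 7 = 7 (sole candidate).
row 2, column 8 = 6 (sole candidate).
row 3, column 5 = 5 (sole candidate).
row 5, column 5 = 7 (sole candidate).
row 6, column 3 = 9 (sole candidate).
row 8, column 1 = 3 (sole candidate).
row 8, column 2 = 2 (sole candidate).
row 8, column 6 = 4 (sole candidate).
row 9, column 1 = 9 (sole candidate).
row 9, column 3 = 1 (sole candidate).
row 9, column 5 = 2 (sole candidate).
row 9, column 8 = 3 (sole candidate).
row 9, column 9 = 7 (sole candidate).
row 1, column 1 = 7 (sole candidate).
row 1, column 9 = 4 (sole candidate).
row 2, column 2 = 5 (sole candidate).
row 2, column 3 = 3 (sole candidate).
row 3, column 3 = 4 (sole candidate).
row 3, column 7 = 8 (sole candidate).
row 4, column 3 = 5 (sole candidate).
row 5, column 2 = 6 (sole candidate).
row 5, column 3 = 2 (sole candidate).
row 5, column 6 = 9 (sole candidate).
row 5, column 7 = 1 (sole candidate).
row 6, column 2 = 7 (sole candidate).
row 6, column 8 = 4 (sole candidate).
row 6, column 9 = 6 (sole candidate).
row 7, column 4 = 6 (sole candidate).
row 7, column 8 = 2 (sole candidate).
row 8, column 4 = 7 (sole candidate).
row 8, column 7 = 5 (sole candidate).
row 8, column 9 = 8 (sole candidate).
row 1, column 7 = 2 (sole candidate).
row 4, column 4 = 4: row 4 has {1,2,3,5,7,8}; col 4 has {1,2,3,5,6,7,8,9}; box has {1,2,3,5,7,8,9} → only 4 remains.

4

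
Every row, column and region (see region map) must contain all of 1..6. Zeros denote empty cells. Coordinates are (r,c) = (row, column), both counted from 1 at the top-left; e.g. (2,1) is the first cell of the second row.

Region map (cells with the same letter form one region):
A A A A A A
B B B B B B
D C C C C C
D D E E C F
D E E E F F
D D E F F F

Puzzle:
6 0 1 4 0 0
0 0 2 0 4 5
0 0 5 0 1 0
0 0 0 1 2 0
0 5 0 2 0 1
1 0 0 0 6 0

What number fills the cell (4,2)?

6

(2,1) = 3 (sole candidate).
(2,4) = 6 (sole candidate).
(3,4) = 3 (sole candidate).
(5,1) = 4 (sole candidate).
(5,5) = 3 (sole candidate).
(6,4) = 5 (sole candidate).
(1,5) = 5 (sole candidate).
(2,2) = 1 (sole candidate).
(3,1) = 2 (sole candidate).
(4,1) = 5 (sole candidate).
(4,6) = 4 (sole candidate).
(5,3) = 6 (sole candidate).
(6,2) = 3 (sole candidate).
(6,3) = 4 (sole candidate).
(6,6) = 2 (sole candidate).
(1,2) = 2 (sole candidate).
(1,6) = 3 (sole candidate).
(3,6) = 6 (sole candidate).
(4,2) = 6: row 4 has {1,2,4,5}; col 2 has {1,2,3,5}; region has {1,2,3,4,5} → only 6 remains.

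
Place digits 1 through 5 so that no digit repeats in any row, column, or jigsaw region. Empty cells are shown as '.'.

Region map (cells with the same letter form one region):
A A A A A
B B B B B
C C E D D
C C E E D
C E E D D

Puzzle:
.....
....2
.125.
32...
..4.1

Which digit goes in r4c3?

r3c1 = 4: row 3 has {1,2,5}; col 1 has {3}; region has {1,2,3} → only 4 remains.
r3c5 = 3: row 3 has {1,2,4,5}; col 5 has {1,2}; region has {1,5} → only 3 remains.
r4c4 = 1: row 4 has {2,3}; col 4 has {5}; region has {2,4} → only 1 remains.
r4c5 = 4: row 4 has {1,2,3}; col 5 has {1,2,3}; region has {1,3,5} → only 4 remains.
r5c1 = 5: row 5 has {1,4}; col 1 has {3,4}; region has {1,2,3,4} → only 5 remains.
r5c2 = 3: row 5 has {1,4,5}; col 2 has {1,2}; region has {1,2,4} → only 3 remains.
r5c4 = 2: row 5 has {1,3,4,5}; col 4 has {1,5}; region has {1,3,4,5} → only 2 remains.
r1c5 = 5: row 1 has {}; col 5 has {1,2,3,4}; region has {} → only 5 remains.
r2c1 = 1: row 2 has {2}; col 1 has {3,4,5}; region has {2} → only 1 remains.
r4c3 = 5: row 4 has {1,2,3,4}; col 3 has {2,4}; region has {1,2,3,4} → only 5 remains.

5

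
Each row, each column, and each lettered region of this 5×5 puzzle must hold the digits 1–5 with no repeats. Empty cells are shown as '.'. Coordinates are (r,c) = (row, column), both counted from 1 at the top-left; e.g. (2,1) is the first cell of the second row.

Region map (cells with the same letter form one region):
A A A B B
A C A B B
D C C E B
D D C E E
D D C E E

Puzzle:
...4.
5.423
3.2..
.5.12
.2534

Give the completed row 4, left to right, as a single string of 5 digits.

(2,2) = 1: row 2 has {2,3,4,5}; col 2 has {2,5}; region has {2,5} → only 1 remains.
(3,2) = 4: row 3 has {2,3}; col 2 has {1,2,5}; region has {1,2,5} → only 4 remains.
(3,4) = 5: row 3 has {2,3,4}; col 4 has {1,2,3,4}; region has {1,2,3,4} → only 5 remains.
(3,5) = 1: row 3 has {2,3,4,5}; col 5 has {2,3,4}; region has {2,3,4} → only 1 remains.
(4,1) = 4: row 4 has {1,2,5}; col 1 has {3,5}; region has {2,3,5} → only 4 remains.
(4,3) = 3: row 4 has {1,2,4,5}; col 3 has {2,4,5}; region has {1,2,4,5} → only 3 remains.

45312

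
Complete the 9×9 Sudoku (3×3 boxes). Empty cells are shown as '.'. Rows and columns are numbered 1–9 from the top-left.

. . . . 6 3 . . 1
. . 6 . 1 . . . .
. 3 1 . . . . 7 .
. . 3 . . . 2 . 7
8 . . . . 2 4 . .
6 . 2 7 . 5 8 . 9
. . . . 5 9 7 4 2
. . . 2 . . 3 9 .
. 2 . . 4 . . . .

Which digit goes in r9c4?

r6c5 = 3 (sole candidate).
r6c8 = 1 (sole candidate).
r7c3 = 8 (sole candidate).
r5c5 = 9 (sole candidate).
r6c2 = 4 (sole candidate).
r4c5 = 8 (sole candidate).
r8c5 = 7 (sole candidate).
r3c5 = 2 (sole candidate).
r2c6 = 7 (hidden single in column 6).
r9c7 = 1 (hidden single in column 7).
r3c7 = 6 (hidden single in column 7).
Singles propagation stalls; r9c4 is still open with candidates {3,6,8}.
  Try r9c4 = 6: this forces r5c4=1, r7c4=3, r9c6=8, r9c8=5; then r9c9 has no candidate left — contradiction.
  Try r9c4 = 8: this forces r9c6=6, r9c8=5; then r9c9 has no candidate left — contradiction.
So r9c4 = 3.

3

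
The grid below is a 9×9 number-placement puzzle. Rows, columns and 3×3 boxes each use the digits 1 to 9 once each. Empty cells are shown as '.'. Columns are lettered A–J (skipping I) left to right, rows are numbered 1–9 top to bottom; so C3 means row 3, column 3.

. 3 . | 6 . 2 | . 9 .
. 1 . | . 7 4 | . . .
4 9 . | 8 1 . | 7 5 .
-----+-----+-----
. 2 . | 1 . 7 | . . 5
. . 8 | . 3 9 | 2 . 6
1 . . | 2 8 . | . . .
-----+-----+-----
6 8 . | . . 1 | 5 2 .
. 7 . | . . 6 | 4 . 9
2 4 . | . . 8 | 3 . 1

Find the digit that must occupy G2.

E1 = 5 (sole candidate).
F3 = 3 (sole candidate).
J3 = 2 (sole candidate).
B5 = 5 (sole candidate).
D5 = 4 (sole candidate).
B6 = 6 (sole candidate).
F6 = 5 (sole candidate).
G6 = 9 (sole candidate).
J7 = 7 (sole candidate).
E8 = 2 (sole candidate).
H8 = 8 (sole candidate).
E9 = 9 (sole candidate).
H9 = 6 (sole candidate).
C1 = 7 (sole candidate).
D2 = 9 (sole candidate).
H2 = 3 (sole candidate).
J2 = 8 (sole candidate).
C3 = 6 (sole candidate).
E4 = 6 (sole candidate).
G4 = 8 (sole candidate).
H4 = 4 (sole candidate).
A5 = 7 (sole candidate).
H5 = 1 (sole candidate).
H6 = 7 (sole candidate).
J6 = 3 (sole candidate).
D7 = 3 (sole candidate).
E7 = 4 (sole candidate).
D8 = 5 (sole candidate).
C9 = 5 (sole candidate).
D9 = 7 (sole candidate).
A1 = 8 (sole candidate).
G1 = 1 (sole candidate).
J1 = 4 (sole candidate).
A2 = 5 (sole candidate).
C2 = 2 (sole candidate).
G2 = 6: row 2 has {1,2,3,4,5,7,8,9}; col 7 has {1,2,3,4,5,7,8,9}; box has {1,2,3,4,5,7,8,9} → only 6 remains.

6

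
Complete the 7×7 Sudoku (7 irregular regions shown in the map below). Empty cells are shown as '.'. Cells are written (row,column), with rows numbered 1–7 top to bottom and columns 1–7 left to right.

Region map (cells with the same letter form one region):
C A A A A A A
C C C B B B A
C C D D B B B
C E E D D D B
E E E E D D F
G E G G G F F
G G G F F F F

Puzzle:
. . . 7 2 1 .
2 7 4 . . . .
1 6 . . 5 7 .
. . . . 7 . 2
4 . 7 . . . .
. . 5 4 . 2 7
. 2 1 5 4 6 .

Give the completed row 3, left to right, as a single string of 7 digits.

1623574

(2,6) = 3: row 2 has {2,4,7}; col 6 has {1,2,6,7}; region has {2,5,7} → only 3 remains.
(3,7) = 4: row 3 has {1,5,6,7}; col 7 has {2,7}; region has {2,3,5,7} → only 4 remains.
(5,6) = 5: row 5 has {4,7}; col 6 has {1,2,3,6,7}; region has {7} → only 5 remains.
(7,7) = 3: row 7 has {1,2,4,5,6}; col 7 has {2,4,7}; region has {2,4,5,6,7} → only 3 remains.
(4,6) = 4: row 4 has {2,7}; col 6 has {1,2,3,5,6,7}; region has {5,7} → only 4 remains.
(5,7) = 1: row 5 has {4,5,7}; col 7 has {2,3,4,7}; region has {2,3,4,5,6,7} → only 1 remains.
(7,1) = 7: row 7 has {1,2,3,4,5,6}; col 1 has {1,2,4}; region has {1,2,4,5} → only 7 remains.
(5,2) = 3: row 5 has {1,4,5,7}; col 2 has {2,6,7}; region has {4,7} → only 3 remains.
(5,5) = 6: row 5 has {1,3,4,5,7}; col 5 has {2,4,5,7}; region has {4,5,7} → only 6 remains.
(6,2) = 1: row 6 has {2,4,5,7}; col 2 has {2,3,6,7}; region has {3,4,7} → only 1 remains.
(6,5) = 3: row 6 has {1,2,4,5,7}; col 5 has {2,4,5,6,7}; region has {1,2,4,5,7} → only 3 remains.
(2,5) = 1: row 2 has {2,3,4,7}; col 5 has {2,3,4,5,6,7}; region has {2,3,4,5,7} → only 1 remains.
(4,2) = 5: row 4 has {2,4,7}; col 2 has {1,2,3,6,7}; region has {1,3,4,7} → only 5 remains.
(4,3) = 6: row 4 has {2,4,5,7}; col 3 has {1,4,5,7}; region has {1,3,4,5,7} → only 6 remains.
(5,4) = 2: row 5 has {1,3,4,5,6,7}; col 4 has {4,5,7}; region has {1,3,4,5,6,7} → only 2 remains.
(6,1) = 6: row 6 has {1,2,3,4,5,7}; col 1 has {1,2,4,7}; region has {1,2,3,4,5,7} → only 6 remains.
(1,2) = 4: row 1 has {1,2,7}; col 2 has {1,2,3,5,6,7}; region has {1,2,7} → only 4 remains.
(1,3) = 3: row 1 has {1,2,4,7}; col 3 has {1,4,5,6,7}; region has {1,2,4,7} → only 3 remains.
(2,4) = 6: row 2 has {1,2,3,4,7}; col 4 has {2,4,5,7}; region has {1,2,3,4,5,7} → only 6 remains.
(2,7) = 5: row 2 has {1,2,3,4,6,7}; col 7 has {1,2,3,4,7}; region has {1,2,3,4,7} → only 5 remains.
(3,3) = 2: row 3 has {1,4,5,6,7}; col 3 has {1,3,4,5,6,7}; region has {4,5,6,7} → only 2 remains.
(3,4) = 3: row 3 has {1,2,4,5,6,7}; col 4 has {2,4,5,6,7}; region has {2,4,5,6,7} → only 3 remains.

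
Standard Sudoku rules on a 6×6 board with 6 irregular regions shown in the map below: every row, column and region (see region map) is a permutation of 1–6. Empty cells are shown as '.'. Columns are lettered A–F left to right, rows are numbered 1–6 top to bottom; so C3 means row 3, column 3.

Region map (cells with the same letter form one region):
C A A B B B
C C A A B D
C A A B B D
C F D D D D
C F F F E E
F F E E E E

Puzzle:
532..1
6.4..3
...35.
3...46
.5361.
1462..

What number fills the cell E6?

D1 = 4: row 1 has {1,2,3,5}; col 4 has {2,3,6}; region has {1,3,5} → only 4 remains.
E1 = 6: row 1 has {1,2,3,4,5}; col 5 has {1,4,5}; region has {1,3,4,5} → only 6 remains.
E2 = 2: row 2 has {3,4,6}; col 5 has {1,4,5,6}; region has {1,3,4,5,6} → only 2 remains.
C3 = 1: row 3 has {3,5}; col 3 has {2,3,4,6}; region has {2,3,4} → only 1 remains.
F3 = 2: row 3 has {1,3,5}; col 6 has {1,3,6}; region has {3,4,6} → only 2 remains.
B4 = 2: row 4 has {3,4,6}; col 2 has {3,4,5}; region has {1,3,4,5,6} → only 2 remains.
C4 = 5: row 4 has {2,3,4,6}; col 3 has {1,2,3,4,6}; region has {2,3,4,6} → only 5 remains.
D4 = 1: row 4 has {2,3,4,5,6}; col 4 has {2,3,4,6}; region has {2,3,4,5,6} → only 1 remains.
F5 = 4: row 5 has {1,3,5,6}; col 6 has {1,2,3,6}; region has {1,2,6} → only 4 remains.
E6 = 3: row 6 has {1,2,4,6}; col 5 has {1,2,4,5,6}; region has {1,2,4,6} → only 3 remains.

3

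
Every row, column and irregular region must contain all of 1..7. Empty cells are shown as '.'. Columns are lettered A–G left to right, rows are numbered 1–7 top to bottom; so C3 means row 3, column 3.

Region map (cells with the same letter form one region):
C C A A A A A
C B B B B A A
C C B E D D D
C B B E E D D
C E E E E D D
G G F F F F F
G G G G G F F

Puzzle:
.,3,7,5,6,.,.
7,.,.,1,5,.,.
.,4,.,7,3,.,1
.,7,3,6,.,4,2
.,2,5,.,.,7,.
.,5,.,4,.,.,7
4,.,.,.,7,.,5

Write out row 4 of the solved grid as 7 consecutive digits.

5736142

G1 = 4 (sole candidate).
B2 = 6 (sole candidate).
G2 = 3 (sole candidate).
C3 = 2 (sole candidate).
E4 = 1: row 4 has {2,3,4,6,7}; col 5 has {3,5,6,7}; region has {2,5,6,7} → only 1 remains.
D5 = 3 (sole candidate).
E5 = 4 (sole candidate).
G5 = 6 (sole candidate).
E6 = 2 (sole candidate).
B7 = 1 (sole candidate).
C7 = 6 (sole candidate).
D7 = 2 (sole candidate).
F7 = 3 (sole candidate).
C2 = 4 (sole candidate).
F2 = 2 (sole candidate).
F3 = 5 (sole candidate).
A4 = 5: row 4 has {1,2,3,4,6,7}; col 1 has {4,7}; region has {3,4,7} → only 5 remains.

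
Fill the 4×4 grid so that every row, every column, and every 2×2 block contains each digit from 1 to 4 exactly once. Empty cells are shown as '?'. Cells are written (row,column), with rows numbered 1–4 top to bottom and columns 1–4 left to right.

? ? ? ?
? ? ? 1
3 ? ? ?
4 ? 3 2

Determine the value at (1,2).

(2,1) = 2 (sole candidate).
(2,3) = 4 (sole candidate).
(3,3) = 1 (sole candidate).
(3,4) = 4 (sole candidate).
(4,2) = 1 (sole candidate).
(1,1) = 1 (sole candidate).
(1,3) = 2 (sole candidate).
(1,4) = 3 (sole candidate).
(2,2) = 3 (sole candidate).
(3,2) = 2 (sole candidate).
(1,2) = 4: row 1 has {1,2,3}; col 2 has {1,2,3}; box has {1,2,3} → only 4 remains.

4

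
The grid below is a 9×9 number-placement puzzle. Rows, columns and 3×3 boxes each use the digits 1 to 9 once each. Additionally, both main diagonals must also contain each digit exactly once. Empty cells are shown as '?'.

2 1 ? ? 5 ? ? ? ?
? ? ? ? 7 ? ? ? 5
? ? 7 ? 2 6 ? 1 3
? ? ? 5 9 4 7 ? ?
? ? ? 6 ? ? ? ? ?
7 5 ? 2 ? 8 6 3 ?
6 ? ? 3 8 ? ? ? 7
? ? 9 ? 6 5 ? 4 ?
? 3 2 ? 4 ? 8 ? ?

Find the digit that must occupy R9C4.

R3C7 = 9: row 3 has {1,2,3,6,7}; col 7 has {6,7,8}; box has {1,3,5}; anti-diagonal has {2,4} → only 9 remains.
R6C5 = 1: row 6 has {2,3,5,6,7,8}; col 5 has {2,4,5,6,7,8,9}; box has {2,4,5,6,8,9} → only 1 remains.
R7C2 = 4: row 7 has {3,6,7,8}; col 2 has {1,3,5}; box has {2,3,6,9} → only 4 remains.
R7C7 = 1: row 7 has {3,4,6,7,8}; col 7 has {6,7,8,9}; box has {4,7,8}; main diagonal has {2,4,5,7,8} → only 1 remains.
R8C9 = 2: row 8 has {4,5,6,9}; col 9 has {3,5,7}; box has {1,4,7,8} → only 2 remains.
R1C7 = 4: row 1 has {1,2,5}; col 7 has {1,6,7,8,9}; box has {1,3,5,9} → only 4 remains.
R2C7 = 2: row 2 has {5,7}; col 7 has {1,4,6,7,8,9}; box has {1,3,4,5,9} → only 2 remains.
R3C2 = 8: row 3 has {1,2,3,6,7,9}; col 2 has {1,3,4,5}; box has {1,2,7} → only 8 remains.
R3C4 = 4: row 3 has {1,2,3,6,7,8,9}; col 4 has {2,3,5,6}; box has {2,5,6,7} → only 4 remains.
R5C5 = 3: row 5 has {6}; col 5 has {1,2,4,5,6,7,8,9}; box has {1,2,4,5,6,8,9}; main diagonal has {1,2,4,5,7,8}; anti-diagonal has {2,4,9} → only 3 remains.
R5C6 = 7: row 5 has {3,6}; col 6 has {4,5,6,8}; box has {1,2,3,4,5,6,8,9} → only 7 remains.
R5C7 = 5: row 5 has {3,6,7}; col 7 has {1,2,4,6,7,8,9}; box has {3,6,7} → only 5 remains.
R6C3 = 4: row 6 has {1,2,3,5,6,7,8}; col 3 has {2,7,9}; box has {5,7} → only 4 remains.
R6C9 = 9: row 6 has {1,2,3,4,5,6,7,8}; col 9 has {2,3,5,7}; box has {3,5,6,7} → only 9 remains.
R7C3 = 5: row 7 has {1,3,4,6,7,8}; col 3 has {2,4,7,9}; box has {2,3,4,6,9}; anti-diagonal has {2,3,4,9} → only 5 remains.
R7C8 = 9: row 7 has {1,3,4,5,6,7,8}; col 8 has {1,3,4}; box has {1,2,4,7,8} → only 9 remains.
R8C2 = 7: row 8 has {2,4,5,6,9}; col 2 has {1,3,4,5,8}; box has {2,3,4,5,6,9}; anti-diagonal has {2,3,4,5,9} → only 7 remains.
R8C4 = 1: row 8 has {2,4,5,6,7,9}; col 4 has {2,3,4,5,6}; box has {3,4,5,6,8} → only 1 remains.
R8C7 = 3: row 8 has {1,2,4,5,6,7,9}; col 7 has {1,2,4,5,6,7,8,9}; box has {1,2,4,7,8,9} → only 3 remains.
R9C1 = 1: row 9 has {2,3,4,8}; col 1 has {2,6,7}; box has {2,3,4,5,6,7,9}; anti-diagonal has {2,3,4,5,7,9} → only 1 remains.
R9C6 = 9: row 9 has {1,2,3,4,8}; col 6 has {4,5,6,7,8}; box has {1,3,4,5,6,8} → only 9 remains.
R9C9 = 6: row 9 has {1,2,3,4,8,9}; col 9 has {2,3,5,7,9}; box has {1,2,3,4,7,8,9}; main diagonal has {1,2,3,4,5,7,8} → only 6 remains.
R1C6 = 3: row 1 has {1,2,4,5}; col 6 has {4,5,6,7,8,9}; box has {2,4,5,6,7} → only 3 remains.
R1C9 = 8: row 1 has {1,2,3,4,5}; col 9 has {2,3,5,6,7,9}; box has {1,2,3,4,5,9}; anti-diagonal has {1,2,3,4,5,7,9} → only 8 remains.
R2C2 = 9: row 2 has {2,5,7}; col 2 has {1,3,4,5,7,8}; box has {1,2,7,8}; main diagonal has {1,2,3,4,5,6,7,8} → only 9 remains.
R2C4 = 8: row 2 has {2,5,7,9}; col 4 has {1,2,3,4,5,6}; box has {2,3,4,5,6,7} → only 8 remains.
R2C6 = 1: row 2 has {2,5,7,8,9}; col 6 has {3,4,5,6,7,8,9}; box has {2,3,4,5,6,7,8} → only 1 remains.
R2C8 = 6: row 2 has {1,2,5,7,8,9}; col 8 has {1,3,4,9}; box has {1,2,3,4,5,8,9}; anti-diagonal has {1,2,3,4,5,7,8,9} → only 6 remains.
R3C1 = 5: row 3 has {1,2,3,4,6,7,8,9}; col 1 has {1,2,6,7}; box has {1,2,7,8,9} → only 5 remains.
R4C9 = 1: row 4 has {4,5,7,9}; col 9 has {2,3,5,6,7,8,9}; box has {3,5,6,7,9} → only 1 remains.
R5C2 = 2: row 5 has {3,5,6,7}; col 2 has {1,3,4,5,7,8,9}; box has {4,5,7} → only 2 remains.
R5C8 = 8: row 5 has {2,3,5,6,7}; col 8 has {1,3,4,6,9}; box has {1,3,5,6,7,9} → only 8 remains.
R5C9 = 4: row 5 has {2,3,5,6,7,8}; col 9 has {1,2,3,5,6,7,8,9}; box has {1,3,5,6,7,8,9} → only 4 remains.
R7C6 = 2: row 7 has {1,3,4,5,6,7,8,9}; col 6 has {1,3,4,5,6,7,8,9}; box has {1,3,4,5,6,8,9} → only 2 remains.
R8C1 = 8: row 8 has {1,2,3,4,5,6,7,9}; col 1 has {1,2,5,6,7}; box has {1,2,3,4,5,6,7,9} → only 8 remains.
R9C4 = 7: row 9 has {1,2,3,4,6,8,9}; col 4 has {1,2,3,4,5,6,8}; box has {1,2,3,4,5,6,8,9} → only 7 remains.

7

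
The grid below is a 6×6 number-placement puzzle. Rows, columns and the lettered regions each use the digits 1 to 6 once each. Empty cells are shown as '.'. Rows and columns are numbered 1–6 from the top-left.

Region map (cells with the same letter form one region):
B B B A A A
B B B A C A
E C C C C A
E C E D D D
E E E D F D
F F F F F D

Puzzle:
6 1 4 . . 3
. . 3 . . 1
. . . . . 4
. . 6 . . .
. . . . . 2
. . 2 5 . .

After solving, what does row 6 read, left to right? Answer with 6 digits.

142536

row 1, column 4 = 2: row 1 has {1,3,4,6}; col 4 has {5}; region has {1,3,4} → only 2 remains.
row 1, column 5 = 5: row 1 has {1,2,3,4,6}; col 5 has {}; region has {1,2,3,4} → only 5 remains.
row 2, column 4 = 6: row 2 has {1,3}; col 4 has {2,5}; region has {1,2,3,4,5} → only 6 remains.
row 4, column 6 = 5: row 4 has {6}; col 6 has {1,2,3,4}; region has {2} → only 5 remains.
row 6, column 6 = 6: row 6 has {2,5}; col 6 has {1,2,3,4,5}; region has {2,5} → only 6 remains.
row 2, column 5 = 4: in row 2, 4 can only go here (every other open cell in that row sees a 4).
row 5, column 5 = 6: in row 5, 6 can only go here (every other open cell in that row sees a 6).
row 3, column 2 = 6: in row 3, 6 can only go here (every other open cell in that row sees a 6).
row 3, column 5 = 2: in column 5, 2 can only go here (every other open cell in that column sees a 2).
row 4, column 2 = 3: row 4 has {5,6}; col 2 has {1,6}; region has {2,4,6} → only 3 remains.
row 4, column 5 = 1: row 4 has {3,5,6}; col 5 has {2,4,5,6}; region has {2,5,6} → only 1 remains.
row 6, column 2 = 4: row 6 has {2,5,6}; col 2 has {1,3,6}; region has {2,5,6} → only 4 remains.
row 6, column 5 = 3: row 6 has {2,4,5,6}; col 5 has {1,2,4,5,6}; region has {2,4,5,6} → only 3 remains.
row 3, column 4 = 1: row 3 has {2,4,6}; col 4 has {2,5,6}; region has {2,3,4,6} → only 1 remains.
row 4, column 4 = 4: row 4 has {1,3,5,6}; col 4 has {1,2,5,6}; region has {1,2,5,6} → only 4 remains.
row 5, column 2 = 5: row 5 has {2,6}; col 2 has {1,3,4,6}; region has {6} → only 5 remains.
row 5, column 3 = 1: row 5 has {2,5,6}; col 3 has {2,3,4,6}; region has {5,6} → only 1 remains.
row 5, column 4 = 3: row 5 has {1,2,5,6}; col 4 has {1,2,4,5,6}; region has {1,2,4,5,6} → only 3 remains.
row 6, column 1 = 1: row 6 has {2,3,4,5,6}; col 1 has {6}; region has {2,3,4,5,6} → only 1 remains.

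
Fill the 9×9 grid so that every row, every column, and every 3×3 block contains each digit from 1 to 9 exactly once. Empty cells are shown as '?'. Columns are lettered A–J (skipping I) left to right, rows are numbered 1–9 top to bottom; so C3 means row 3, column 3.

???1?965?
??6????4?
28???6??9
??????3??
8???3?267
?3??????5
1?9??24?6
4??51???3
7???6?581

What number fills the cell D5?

4

A1 = 3: row 1 has {1,5,6,9}; col 1 has {1,2,4,7,8}; box has {2,6,8} → only 3 remains.
B7 = 5: row 7 has {1,2,4,6,9}; col 2 has {3,8}; box has {1,4,7,9} → only 5 remains.
H7 = 7: row 7 has {1,2,4,5,6,9}; col 8 has {4,5,6,8}; box has {1,3,4,5,6,8} → only 7 remains.
G8 = 9: row 8 has {1,3,4,5}; col 7 has {2,3,4,5,6}; box has {1,3,4,5,6,7,8} → only 9 remains.
H8 = 2: row 8 has {1,3,4,5,9}; col 8 has {4,5,6,7,8}; box has {1,3,4,5,6,7,8,9} → only 2 remains.
B9 = 2: row 9 has {1,5,6,7,8}; col 2 has {3,5,8}; box has {1,4,5,7,9} → only 2 remains.
C9 = 3: row 9 has {1,2,5,6,7,8}; col 3 has {6,9}; box has {1,2,4,5,7,9} → only 3 remains.
F9 = 4: row 9 has {1,2,3,5,6,7,8}; col 6 has {2,6,9}; box has {1,2,5,6} → only 4 remains.
E7 = 8: row 7 has {1,2,4,5,6,7,9}; col 5 has {1,3,6}; box has {1,2,4,5,6} → only 8 remains.
B8 = 6: row 8 has {1,2,3,4,5,9}; col 2 has {2,3,5,8}; box has {1,2,3,4,5,7,9} → only 6 remains.
C8 = 8: row 8 has {1,2,3,4,5,6,9}; col 3 has {3,6,9}; box has {1,2,3,4,5,6,7,9} → only 8 remains.
F8 = 7: row 8 has {1,2,3,4,5,6,8,9}; col 6 has {2,4,6,9}; box has {1,2,4,5,6,8} → only 7 remains.
D9 = 9: row 9 has {1,2,3,4,5,6,7,8}; col 4 has {1,5}; box has {1,2,4,5,6,7,8} → only 9 remains.
D5 = 4: row 5 has {2,3,6,7,8}; col 4 has {1,5,9}; box has {3} → only 4 remains.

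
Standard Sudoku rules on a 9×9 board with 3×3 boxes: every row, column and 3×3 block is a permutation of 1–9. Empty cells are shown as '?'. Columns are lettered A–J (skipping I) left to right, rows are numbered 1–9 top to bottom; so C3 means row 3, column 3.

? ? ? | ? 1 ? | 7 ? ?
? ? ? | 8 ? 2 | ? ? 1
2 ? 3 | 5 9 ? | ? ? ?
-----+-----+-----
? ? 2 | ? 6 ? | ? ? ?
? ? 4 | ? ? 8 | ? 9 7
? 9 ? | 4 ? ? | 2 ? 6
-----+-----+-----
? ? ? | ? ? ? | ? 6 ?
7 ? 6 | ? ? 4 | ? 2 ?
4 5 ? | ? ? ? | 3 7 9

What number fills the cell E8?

J1 = 2: in row 1, 2 can only go here (every other open cell in that row sees a 2).
B3 = 1: in row 3, 1 can only go here (every other open cell in that row sees a 1).
F3 = 7: in row 3, 7 can only go here (every other open cell in that row sees a 7).
G3 = 6: in row 3, 6 can only go here (every other open cell in that row sees a 6).
D8 = 9: in row 8, 9 can only go here (every other open cell in that row sees a 9).
F4 = 9: in row 4, 9 can only go here (every other open cell in that row sees a 9).
G8 = 1: in row 8, 1 can only go here (every other open cell in that row sees a 1).
G5 = 5: row 5 has {4,7,8,9}; col 7 has {1,2,3,6,7}; box has {2,6,7,9} → only 5 remains.
A4 = 5: in row 4, 5 can only go here (every other open cell in that row sees a 5).
B7 = 2: in column 2, 2 can only go here (every other open cell in that column sees a 2).
E2 = 4: in column 5, 4 can only go here (every other open cell in that column sees a 4).
G2 = 9: row 2 has {1,2,4,8}; col 7 has {1,2,3,5,6,7}; box has {1,2,6,7} → only 9 remains.
A2 = 6: row 2 has {1,2,4,8,9}; col 1 has {2,4,5,7}; box has {1,2,3} → only 6 remains.
B2 = 7: row 2 has {1,2,4,6,8,9}; col 2 has {1,2,5,9}; box has {1,2,3,6} → only 7 remains.
C2 = 5: row 2 has {1,2,4,6,7,8,9}; col 3 has {2,3,4,6}; box has {1,2,3,6,7} → only 5 remains.
H2 = 3: row 2 has {1,2,4,5,6,7,8,9}; col 8 has {2,6,7,9}; box has {1,2,6,7,9} → only 3 remains.
H1 = 5: in row 1, 5 can only go here (every other open cell in that row sees a 5).
B1 = 4: in row 1, 4 can only go here (every other open cell in that row sees a 4).
D4 = 7: in row 4, 7 can only go here (every other open cell in that row sees a 7).
H4 = 1: in row 4, 1 can only go here (every other open cell in that row sees a 1).
H6 = 8: row 6 has {2,4,6,9}; col 8 has {1,2,3,5,6,7,9}; box has {1,2,5,6,7,9} → only 8 remains.
H3 = 4: row 3 has {1,2,3,5,6,7,9}; col 8 has {1,2,3,5,6,7,8,9}; box has {1,2,3,5,6,7,9} → only 4 remains.
J3 = 8: row 3 has {1,2,3,4,5,6,7,9}; col 9 has {1,2,6,7,9}; box has {1,2,3,4,5,6,7,9} → only 8 remains.
G4 = 4: row 4 has {1,2,5,6,7,9}; col 7 has {1,2,3,5,6,7,9}; box has {1,2,5,6,7,8,9} → only 4 remains.
J4 = 3: row 4 has {1,2,4,5,6,7,9}; col 9 has {1,2,6,7,8,9}; box has {1,2,4,5,6,7,8,9} → only 3 remains.
G7 = 8: row 7 has {2,6}; col 7 has {1,2,3,4,5,6,7,9}; box has {1,2,3,6,7,9} → only 8 remains.
J8 = 5: row 8 has {1,2,4,6,7,9}; col 9 has {1,2,3,6,7,8,9}; box has {1,2,3,6,7,8,9} → only 5 remains.
B4 = 8: row 4 has {1,2,3,4,5,6,7,9}; col 2 has {1,2,4,5,7,9}; box has {2,4,5,9} → only 8 remains.
J7 = 4: row 7 has {2,6,8}; col 9 has {1,2,3,5,6,7,8,9}; box has {1,2,3,5,6,7,8,9} → only 4 remains.
B8 = 3: row 8 has {1,2,4,5,6,7,9}; col 2 has {1,2,4,5,7,8,9}; box has {2,4,5,6,7} → only 3 remains.
E8 = 8: row 8 has {1,2,3,4,5,6,7,9}; col 5 has {1,4,6,9}; box has {4,9} → only 8 remains.

8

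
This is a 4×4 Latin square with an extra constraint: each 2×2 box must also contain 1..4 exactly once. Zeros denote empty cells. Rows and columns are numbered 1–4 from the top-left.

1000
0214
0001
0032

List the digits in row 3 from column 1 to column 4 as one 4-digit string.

2341

row 1, column 3 = 2 (sole candidate).
row 1, column 4 = 3 (sole candidate).
row 2, column 1 = 3 (sole candidate).
row 3, column 3 = 4: row 3 has {1}; col 3 has {1,2,3}; box has {1,2,3} → only 4 remains.
row 4, column 1 = 4 (sole candidate).
row 4, column 2 = 1 (sole candidate).
row 1, column 2 = 4 (sole candidate).
row 3, column 1 = 2: row 3 has {1,4}; col 1 has {1,3,4}; box has {1,4} → only 2 remains.
row 3, column 2 = 3: row 3 has {1,2,4}; col 2 has {1,2,4}; box has {1,2,4} → only 3 remains.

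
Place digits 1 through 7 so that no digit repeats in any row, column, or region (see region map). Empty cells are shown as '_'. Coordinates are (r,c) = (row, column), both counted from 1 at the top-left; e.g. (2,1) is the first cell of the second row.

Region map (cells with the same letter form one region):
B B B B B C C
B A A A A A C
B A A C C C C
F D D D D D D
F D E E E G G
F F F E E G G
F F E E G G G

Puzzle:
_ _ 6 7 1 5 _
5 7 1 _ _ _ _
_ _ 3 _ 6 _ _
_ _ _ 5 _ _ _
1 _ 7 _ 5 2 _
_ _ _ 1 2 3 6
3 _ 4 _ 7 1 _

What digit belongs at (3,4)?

(2,5) = 4 (sole candidate).
(2,6) = 6 (sole candidate).
(4,3) = 2 (sole candidate).
(4,5) = 3 (sole candidate).
(5,7) = 4 (sole candidate).
(6,3) = 5 (sole candidate).
(7,4) = 6 (sole candidate).
(7,7) = 5 (sole candidate).
(2,4) = 2 (sole candidate).
(2,7) = 3 (sole candidate).
(3,2) = 5 (sole candidate).
(3,4) = 4: row 3 has {3,5,6}; col 4 has {1,2,5,6,7}; region has {3,5,6} → only 4 remains.

4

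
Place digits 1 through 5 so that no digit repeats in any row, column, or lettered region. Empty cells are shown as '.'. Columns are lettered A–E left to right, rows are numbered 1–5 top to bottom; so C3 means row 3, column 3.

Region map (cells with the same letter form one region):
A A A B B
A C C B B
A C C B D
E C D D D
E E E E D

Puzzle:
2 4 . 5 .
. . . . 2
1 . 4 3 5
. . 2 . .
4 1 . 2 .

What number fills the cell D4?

1

C1 = 3: row 1 has {2,4,5}; col 3 has {2,4}; region has {1,2,4} → only 3 remains.
E1 = 1: row 1 has {2,3,4,5}; col 5 has {2,5}; region has {2,3,5} → only 1 remains.
A2 = 5: row 2 has {2}; col 1 has {1,2,4}; region has {1,2,3,4} → only 5 remains.
B2 = 3: row 2 has {2,5}; col 2 has {1,4}; region has {4} → only 3 remains.
C2 = 1: row 2 has {2,3,5}; col 3 has {2,3,4}; region has {3,4} → only 1 remains.
D2 = 4: row 2 has {1,2,3,5}; col 4 has {2,3,5}; region has {1,2,3,5} → only 4 remains.
B3 = 2: row 3 has {1,3,4,5}; col 2 has {1,3,4}; region has {1,3,4} → only 2 remains.
A4 = 3: row 4 has {2}; col 1 has {1,2,4,5}; region has {1,2,4} → only 3 remains.
B4 = 5: row 4 has {2,3}; col 2 has {1,2,3,4}; region has {1,2,3,4} → only 5 remains.
D4 = 1: row 4 has {2,3,5}; col 4 has {2,3,4,5}; region has {2,5} → only 1 remains.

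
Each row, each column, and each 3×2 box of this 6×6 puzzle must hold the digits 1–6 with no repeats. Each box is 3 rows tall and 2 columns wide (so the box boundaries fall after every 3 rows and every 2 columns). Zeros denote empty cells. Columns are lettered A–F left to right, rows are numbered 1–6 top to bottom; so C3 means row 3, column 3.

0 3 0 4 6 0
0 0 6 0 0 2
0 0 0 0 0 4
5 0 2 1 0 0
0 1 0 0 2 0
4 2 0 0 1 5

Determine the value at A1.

F1 = 1: row 1 has {3,4,6}; col 6 has {2,4,5}; box has {2,4,6} → only 1 remains.
A2 = 1: row 2 has {2,6}; col 1 has {4,5}; box has {3} → only 1 remains.
B4 = 6: row 4 has {1,2,5}; col 2 has {1,2,3}; box has {1,2,4,5} → only 6 remains.
F4 = 3: row 4 has {1,2,5,6}; col 6 has {1,2,4,5}; box has {1,2,5} → only 3 remains.
A5 = 3: row 5 has {1,2}; col 1 has {1,4,5}; box has {1,2,4,5,6} → only 3 remains.
F5 = 6: row 5 has {1,2,3}; col 6 has {1,2,3,4,5}; box has {1,2,3,5} → only 6 remains.
C6 = 3: row 6 has {1,2,4,5}; col 3 has {2,6}; box has {1,2} → only 3 remains.
D6 = 6: row 6 has {1,2,3,4,5}; col 4 has {1,4}; box has {1,2,3} → only 6 remains.
A1 = 2: row 1 has {1,3,4,6}; col 1 has {1,3,4,5}; box has {1,3} → only 2 remains.

2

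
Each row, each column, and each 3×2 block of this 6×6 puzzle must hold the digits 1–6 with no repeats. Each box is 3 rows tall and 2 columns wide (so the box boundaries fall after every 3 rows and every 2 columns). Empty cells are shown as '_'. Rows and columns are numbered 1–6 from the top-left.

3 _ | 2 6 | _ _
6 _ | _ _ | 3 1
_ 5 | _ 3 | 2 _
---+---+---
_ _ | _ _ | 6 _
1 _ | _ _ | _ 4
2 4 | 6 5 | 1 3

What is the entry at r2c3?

5

r1c2 = 1: row 1 has {2,3,6}; col 2 has {4,5}; box has {3,5,6} → only 1 remains.
r1c6 = 5: row 1 has {1,2,3,6}; col 6 has {1,3,4}; box has {1,2,3} → only 5 remains.
r2c2 = 2: row 2 has {1,3,6}; col 2 has {1,4,5}; box has {1,3,5,6} → only 2 remains.
r2c4 = 4: row 2 has {1,2,3,6}; col 4 has {3,5,6}; box has {2,3,6} → only 4 remains.
r3c1 = 4: row 3 has {2,3,5}; col 1 has {1,2,3,6}; box has {1,2,3,5,6} → only 4 remains.
r3c3 = 1: row 3 has {2,3,4,5}; col 3 has {2,6}; box has {2,3,4,6} → only 1 remains.
r3c6 = 6: row 3 has {1,2,3,4,5}; col 6 has {1,3,4,5}; box has {1,2,3,5} → only 6 remains.
r4c1 = 5: row 4 has {6}; col 1 has {1,2,3,4,6}; box has {1,2,4} → only 5 remains.
r4c2 = 3: row 4 has {5,6}; col 2 has {1,2,4,5}; box has {1,2,4,5} → only 3 remains.
r4c3 = 4: row 4 has {3,5,6}; col 3 has {1,2,6}; box has {5,6} → only 4 remains.
r4c6 = 2: row 4 has {3,4,5,6}; col 6 has {1,3,4,5,6}; box has {1,3,4,6} → only 2 remains.
r5c2 = 6: row 5 has {1,4}; col 2 has {1,2,3,4,5}; box has {1,2,3,4,5} → only 6 remains.
r5c3 = 3: row 5 has {1,4,6}; col 3 has {1,2,4,6}; box has {4,5,6} → only 3 remains.
r5c4 = 2: row 5 has {1,3,4,6}; col 4 has {3,4,5,6}; box has {3,4,5,6} → only 2 remains.
r5c5 = 5: row 5 has {1,2,3,4,6}; col 5 has {1,2,3,6}; box has {1,2,3,4,6} → only 5 remains.
r1c5 = 4: row 1 has {1,2,3,5,6}; col 5 has {1,2,3,5,6}; box has {1,2,3,5,6} → only 4 remains.
r2c3 = 5: row 2 has {1,2,3,4,6}; col 3 has {1,2,3,4,6}; box has {1,2,3,4,6} → only 5 remains.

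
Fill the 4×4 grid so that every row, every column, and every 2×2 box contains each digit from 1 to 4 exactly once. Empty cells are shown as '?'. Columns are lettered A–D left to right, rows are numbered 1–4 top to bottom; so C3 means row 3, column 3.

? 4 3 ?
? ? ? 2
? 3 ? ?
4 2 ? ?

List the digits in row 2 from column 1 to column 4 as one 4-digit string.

D1 = 1: row 1 has {3,4}; col 4 has {2}; box has {2,3} → only 1 remains.
B2 = 1: row 2 has {2}; col 2 has {2,3,4}; box has {4} → only 1 remains.
C2 = 4: row 2 has {1,2}; col 3 has {3}; box has {1,2,3} → only 4 remains.
A3 = 1: row 3 has {3}; col 1 has {4}; box has {2,3,4} → only 1 remains.
C3 = 2: row 3 has {1,3}; col 3 has {3,4}; box has {} → only 2 remains.
D3 = 4: row 3 has {1,2,3}; col 4 has {1,2}; box has {2} → only 4 remains.
C4 = 1: row 4 has {2,4}; col 3 has {2,3,4}; box has {2,4} → only 1 remains.
D4 = 3: row 4 has {1,2,4}; col 4 has {1,2,4}; box has {1,2,4} → only 3 remains.
A1 = 2: row 1 has {1,3,4}; col 1 has {1,4}; box has {1,4} → only 2 remains.
A2 = 3: row 2 has {1,2,4}; col 1 has {1,2,4}; box has {1,2,4} → only 3 remains.

3142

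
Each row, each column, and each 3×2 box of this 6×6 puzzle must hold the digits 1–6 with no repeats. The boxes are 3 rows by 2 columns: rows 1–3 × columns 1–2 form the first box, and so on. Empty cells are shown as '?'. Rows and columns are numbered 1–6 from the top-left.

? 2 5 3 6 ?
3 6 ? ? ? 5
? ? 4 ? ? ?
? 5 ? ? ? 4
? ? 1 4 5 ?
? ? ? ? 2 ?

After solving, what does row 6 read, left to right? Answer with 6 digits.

146523

R1C6 = 1 (sole candidate).
R2C3 = 2 (sole candidate).
R2C4 = 1 (sole candidate).
R2C5 = 4 (sole candidate).
R3C2 = 1 (sole candidate).
R3C4 = 6 (sole candidate).
R3C5 = 3 (sole candidate).
R3C6 = 2 (sole candidate).
R4C4 = 2 (sole candidate).
R4C5 = 1 (sole candidate).
R5C2 = 3 (sole candidate).
R5C6 = 6 (sole candidate).
R6C2 = 4: row 6 has {2}; col 2 has {1,2,3,5,6}; box has {3,5} → only 4 remains.
R6C4 = 5: row 6 has {2,4}; col 4 has {1,2,3,4,6}; box has {1,2,4} → only 5 remains.
R6C6 = 3: row 6 has {2,4,5}; col 6 has {1,2,4,5,6}; box has {1,2,4,5,6} → only 3 remains.
R1C1 = 4 (sole candidate).
R3C1 = 5 (sole candidate).
R4C1 = 6 (sole candidate).
R4C3 = 3 (sole candidate).
R5C1 = 2 (sole candidate).
R6C1 = 1: row 6 has {2,3,4,5}; col 1 has {2,3,4,5,6}; box has {2,3,4,5,6} → only 1 remains.
R6C3 = 6: row 6 has {1,2,3,4,5}; col 3 has {1,2,3,4,5}; box has {1,2,3,4,5} → only 6 remains.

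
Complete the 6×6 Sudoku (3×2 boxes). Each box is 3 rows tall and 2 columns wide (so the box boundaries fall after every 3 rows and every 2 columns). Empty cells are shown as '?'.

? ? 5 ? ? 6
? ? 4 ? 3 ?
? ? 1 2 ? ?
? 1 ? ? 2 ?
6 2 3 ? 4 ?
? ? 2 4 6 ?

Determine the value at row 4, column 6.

3

row 1, column 4 = 3: row 1 has {5,6}; col 4 has {2,4}; box has {1,2,4,5} → only 3 remains.
row 1, column 5 = 1: row 1 has {3,5,6}; col 5 has {2,3,4,6}; box has {3,6} → only 1 remains.
row 2, column 4 = 6: row 2 has {3,4}; col 4 has {2,3,4}; box has {1,2,3,4,5} → only 6 remains.
row 3, column 5 = 5: row 3 has {1,2}; col 5 has {1,2,3,4,6}; box has {1,3,6} → only 5 remains.
row 3, column 6 = 4: row 3 has {1,2,5}; col 6 has {6}; box has {1,3,5,6} → only 4 remains.
row 4, column 3 = 6: row 4 has {1,2}; col 3 has {1,2,3,4,5}; box has {2,3,4} → only 6 remains.
row 4, column 4 = 5: row 4 has {1,2,6}; col 4 has {2,3,4,6}; box has {2,3,4,6} → only 5 remains.
row 4, column 6 = 3: row 4 has {1,2,5,6}; col 6 has {4,6}; box has {2,4,6} → only 3 remains.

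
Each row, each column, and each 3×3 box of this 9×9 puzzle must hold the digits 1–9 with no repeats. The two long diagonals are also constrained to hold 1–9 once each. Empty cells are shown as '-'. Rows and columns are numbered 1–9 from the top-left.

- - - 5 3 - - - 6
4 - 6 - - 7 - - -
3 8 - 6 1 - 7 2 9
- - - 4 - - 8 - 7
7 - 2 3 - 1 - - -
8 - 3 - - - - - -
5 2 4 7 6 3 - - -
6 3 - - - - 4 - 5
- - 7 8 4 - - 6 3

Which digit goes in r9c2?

9

r1c7 = 1: row 1 has {3,5,6}; col 7 has {4,7,8}; box has {2,6,7,9} → only 1 remains.
r2c9 = 8: row 2 has {4,6,7}; col 9 has {3,5,6,7,9}; box has {1,2,6,7,9} → only 8 remains.
r3c3 = 5: row 3 has {1,2,3,6,7,8,9}; col 3 has {2,3,4,6,7}; box has {3,4,6,8}; main diagonal has {3,4} → only 5 remains.
r3c6 = 4: row 3 has {1,2,3,5,6,7,8,9}; col 6 has {1,3,7}; box has {1,3,5,6,7} → only 4 remains.
r5c9 = 4: row 5 has {1,2,3,7}; col 9 has {3,5,6,7,8,9}; box has {7,8} → only 4 remains.
r7c7 = 9: row 7 has {2,3,4,5,6,7}; col 7 has {1,4,7,8}; box has {3,4,5,6}; main diagonal has {3,4,5} → only 9 remains.
r7c9 = 1: row 7 has {2,3,4,5,6,7,9}; col 9 has {3,4,5,6,7,8,9}; box has {3,4,5,6,9} → only 1 remains.
r9c7 = 2: row 9 has {3,4,6,7,8}; col 7 has {1,4,7,8,9}; box has {1,3,4,5,6,9} → only 2 remains.
r1c1 = 2: row 1 has {1,3,5,6}; col 1 has {3,4,5,6,7,8}; box has {3,4,5,6,8}; main diagonal has {3,4,5,9} → only 2 remains.
r1c3 = 9: row 1 has {1,2,3,5,6}; col 3 has {2,3,4,5,6,7}; box has {2,3,4,5,6,8} → only 9 remains.
r1c6 = 8: row 1 has {1,2,3,5,6,9}; col 6 has {1,3,4,7}; box has {1,3,4,5,6,7} → only 8 remains.
r1c8 = 4: row 1 has {1,2,3,5,6,8,9}; col 8 has {2,6}; box has {1,2,6,7,8,9} → only 4 remains.
r2c2 = 1: row 2 has {4,6,7,8}; col 2 has {2,3,8}; box has {2,3,4,5,6,8,9}; main diagonal has {2,3,4,5,9} → only 1 remains.
r2c8 = 5: row 2 has {1,4,6,7,8}; col 8 has {2,4,6}; box has {1,2,4,6,7,8,9}; anti-diagonal has {3,4,6,7} → only 5 remains.
r4c3 = 1: row 4 has {4,7,8}; col 3 has {2,3,4,5,6,7,9}; box has {2,3,7,8} → only 1 remains.
r5c5 = 8: row 5 has {1,2,3,4,7}; col 5 has {1,3,4,6}; box has {1,3,4}; main diagonal has {1,2,3,4,5,9}; anti-diagonal has {3,4,5,6,7} → only 8 remains.
r5c8 = 9: row 5 has {1,2,3,4,7,8}; col 8 has {2,4,5,6}; box has {4,7,8} → only 9 remains.
r6c6 = 6: row 6 has {3,8}; col 6 has {1,3,4,7,8}; box has {1,3,4,8}; main diagonal has {1,2,3,4,5,8,9} → only 6 remains.
r6c7 = 5: row 6 has {3,6,8}; col 7 has {1,2,4,7,8,9}; box has {4,7,8,9} → only 5 remains.
r6c8 = 1: row 6 has {3,5,6,8}; col 8 has {2,4,5,6,9}; box has {4,5,7,8,9} → only 1 remains.
r6c9 = 2: row 6 has {1,3,5,6,8}; col 9 has {1,3,4,5,6,7,8,9}; box has {1,4,5,7,8,9} → only 2 remains.
r7c8 = 8: row 7 has {1,2,3,4,5,6,7,9}; col 8 has {1,2,4,5,6,9}; box has {1,2,3,4,5,6,9} → only 8 remains.
r8c3 = 8: row 8 has {3,4,5,6}; col 3 has {1,2,3,4,5,6,7,9}; box has {2,3,4,5,6,7} → only 8 remains.
r8c8 = 7: row 8 has {3,4,5,6,8}; col 8 has {1,2,4,5,6,8,9}; box has {1,2,3,4,5,6,8,9}; main diagonal has {1,2,3,4,5,6,8,9} → only 7 remains.
r9c2 = 9: row 9 has {2,3,4,6,7,8}; col 2 has {1,2,3,8}; box has {2,3,4,5,6,7,8} → only 9 remains.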